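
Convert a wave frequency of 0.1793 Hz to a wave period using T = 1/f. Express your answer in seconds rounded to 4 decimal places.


T = 1 / f
T = 1 / 0.1793
T = 5.5772 s

5.5772


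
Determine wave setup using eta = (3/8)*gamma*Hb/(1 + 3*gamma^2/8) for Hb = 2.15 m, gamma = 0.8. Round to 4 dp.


eta = (3/8) * gamma * Hb / (1 + 3*gamma^2/8)
Numerator = (3/8) * 0.8 * 2.15 = 0.645000
Denominator = 1 + 3*0.8^2/8 = 1 + 0.240000 = 1.240000
eta = 0.645000 / 1.240000
eta = 0.5202 m

0.5202


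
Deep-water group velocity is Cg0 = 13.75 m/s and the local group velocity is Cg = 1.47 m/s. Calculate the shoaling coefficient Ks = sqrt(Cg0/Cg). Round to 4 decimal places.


Ks = sqrt(Cg0 / Cg)
Ks = sqrt(13.75 / 1.47)
Ks = sqrt(9.3537)
Ks = 3.0584

3.0584


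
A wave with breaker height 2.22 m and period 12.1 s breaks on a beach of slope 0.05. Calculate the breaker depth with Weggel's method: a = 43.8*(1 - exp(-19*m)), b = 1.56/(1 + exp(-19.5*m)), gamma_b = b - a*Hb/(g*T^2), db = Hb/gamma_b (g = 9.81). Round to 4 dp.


a = 43.8 * (1 - exp(-19 * m))
exp(-19 * 0.05) = exp(-0.9500) = 0.386741
a = 43.8 * (1 - 0.386741) = 26.860743
b = 1.56 / (1 + exp(-19.5 * m))
exp(-19.5 * 0.05) = exp(-0.9750) = 0.377192
b = 1.56 / (1 + 0.377192) = 1.132739
Hb / (g * T^2) = 2.22 / (9.81 * 12.1^2) = 2.22 / 1436.2821 = 0.00154566
gamma_b = b - a * Hb/(g*T^2) = 1.132739 - 26.860743 * 0.00154566 = 1.091222
db = Hb / gamma_b = 2.22 / 1.091222
db = 2.0344 m

2.0344


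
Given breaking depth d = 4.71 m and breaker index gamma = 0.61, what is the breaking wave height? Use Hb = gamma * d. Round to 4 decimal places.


Hb = gamma * d
Hb = 0.61 * 4.71
Hb = 2.8731 m

2.8731


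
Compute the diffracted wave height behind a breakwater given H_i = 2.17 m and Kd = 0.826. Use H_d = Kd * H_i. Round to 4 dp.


H_d = Kd * H_i
H_d = 0.826 * 2.17
H_d = 1.7924 m

1.7924


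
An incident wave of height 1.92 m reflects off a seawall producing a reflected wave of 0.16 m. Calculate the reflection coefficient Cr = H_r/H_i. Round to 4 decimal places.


Cr = H_r / H_i
Cr = 0.16 / 1.92
Cr = 0.0833

0.0833


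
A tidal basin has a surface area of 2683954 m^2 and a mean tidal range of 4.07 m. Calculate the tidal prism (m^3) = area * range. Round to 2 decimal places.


Tidal prism = Area * Tidal range
P = 2683954 * 4.07
P = 10923692.78 m^3

10923692.78


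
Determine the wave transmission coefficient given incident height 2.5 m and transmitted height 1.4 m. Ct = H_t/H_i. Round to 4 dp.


Ct = H_t / H_i
Ct = 1.4 / 2.5
Ct = 0.5600

0.5600


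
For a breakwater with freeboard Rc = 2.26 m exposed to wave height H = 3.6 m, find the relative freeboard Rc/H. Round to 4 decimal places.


Relative freeboard = Rc / H
= 2.26 / 3.6
= 0.6278

0.6278


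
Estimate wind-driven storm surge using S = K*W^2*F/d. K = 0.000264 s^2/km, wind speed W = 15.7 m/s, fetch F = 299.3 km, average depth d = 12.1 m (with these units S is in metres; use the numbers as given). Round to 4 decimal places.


S = K * W^2 * F / d
W^2 = 15.7^2 = 246.49
S = 0.000264 * 246.49 * 299.3 / 12.1
Numerator = 0.000264 * 246.49 * 299.3 = 19.476457
S = 19.476457 / 12.1 = 1.6096 m

1.6096


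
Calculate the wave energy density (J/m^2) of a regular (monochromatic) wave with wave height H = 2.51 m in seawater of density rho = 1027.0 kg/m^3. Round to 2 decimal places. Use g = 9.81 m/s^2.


E = (1/8) * rho * g * H^2
E = (1/8) * 1027.0 * 9.81 * 2.51^2
E = 0.125 * 1027.0 * 9.81 * 6.3001
E = 7934.09 J/m^2

7934.09


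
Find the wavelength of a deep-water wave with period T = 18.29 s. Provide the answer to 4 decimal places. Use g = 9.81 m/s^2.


L0 = g * T^2 / (2 * pi)
L0 = 9.81 * 18.29^2 / (2 * pi)
L0 = 9.81 * 334.5241 / 6.28319
L0 = 3281.6814 / 6.28319
L0 = 522.2958 m

522.2958


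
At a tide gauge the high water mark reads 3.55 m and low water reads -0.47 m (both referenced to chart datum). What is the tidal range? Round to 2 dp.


Tidal range = High water - Low water
Tidal range = 3.55 - (-0.47)
Tidal range = 4.02 m

4.02


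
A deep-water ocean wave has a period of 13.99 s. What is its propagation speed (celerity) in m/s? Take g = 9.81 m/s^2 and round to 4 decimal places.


We use the deep-water celerity formula:
C = g * T / (2 * pi)
C = 9.81 * 13.99 / (2 * 3.14159...)
C = 137.241900 / 6.283185
C = 21.8427 m/s

21.8427


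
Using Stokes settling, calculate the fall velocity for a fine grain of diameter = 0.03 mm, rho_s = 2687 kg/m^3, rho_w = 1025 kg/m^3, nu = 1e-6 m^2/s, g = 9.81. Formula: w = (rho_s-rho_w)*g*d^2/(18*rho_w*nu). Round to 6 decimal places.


w = (rho_s - rho_w) * g * d^2 / (18 * rho_w * nu)
d = 0.03 mm = 0.000030 m
rho_s - rho_w = 2687 - 1025 = 1662
Numerator = 1662 * 9.81 * (0.000030)^2 = 0.000014673798
Denominator = 18 * 1025 * 1e-6 = 0.018450
w = 0.000795 m/s

0.000795


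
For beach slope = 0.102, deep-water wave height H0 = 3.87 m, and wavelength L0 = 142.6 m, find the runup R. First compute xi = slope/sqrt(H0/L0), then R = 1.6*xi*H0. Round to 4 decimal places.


xi = slope / sqrt(H0/L0)
H0/L0 = 3.87/142.6 = 0.027139
sqrt(0.027139) = 0.164739
xi = 0.102 / 0.164739 = 0.619162
R = 1.6 * xi * H0 = 1.6 * 0.619162 * 3.87
R = 3.8339 m

3.8339


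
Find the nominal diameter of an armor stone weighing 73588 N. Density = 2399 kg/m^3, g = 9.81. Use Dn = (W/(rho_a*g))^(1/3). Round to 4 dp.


V = W / (rho_a * g)
V = 73588 / (2399 * 9.81)
V = 73588 / 23534.19
V = 3.126855 m^3
Dn = V^(1/3) = 3.126855^(1/3)
Dn = 1.4623 m

1.4623


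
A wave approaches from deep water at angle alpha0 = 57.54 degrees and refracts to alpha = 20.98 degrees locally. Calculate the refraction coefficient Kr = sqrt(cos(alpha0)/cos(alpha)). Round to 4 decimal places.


Kr = sqrt(cos(alpha0) / cos(alpha))
cos(57.54) = 0.536711
cos(20.98) = 0.933705
Kr = sqrt(0.536711 / 0.933705)
Kr = sqrt(0.574818)
Kr = 0.7582

0.7582


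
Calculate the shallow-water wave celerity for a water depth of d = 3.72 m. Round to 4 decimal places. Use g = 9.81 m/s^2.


Using the shallow-water approximation:
C = sqrt(g * d) = sqrt(9.81 * 3.72)
C = sqrt(36.4932)
C = 6.0410 m/s

6.0410


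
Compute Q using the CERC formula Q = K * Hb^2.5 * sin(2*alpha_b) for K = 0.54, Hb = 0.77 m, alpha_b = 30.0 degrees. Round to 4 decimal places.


Q = K * Hb^2.5 * sin(2 * alpha_b)
Hb^2.5 = 0.77^2.5 = 0.520268
sin(2 * 30.0) = sin(60.0) = 0.866025
Q = 0.54 * 0.520268 * 0.866025
Q = 0.2433 m^3/s

0.2433


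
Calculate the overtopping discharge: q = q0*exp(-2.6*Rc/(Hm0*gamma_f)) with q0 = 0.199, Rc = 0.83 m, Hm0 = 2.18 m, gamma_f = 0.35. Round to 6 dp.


q = q0 * exp(-2.6 * Rc / (Hm0 * gamma_f))
Exponent = -2.6 * 0.83 / (2.18 * 0.35)
= -2.6 * 0.83 / 0.7630
= -2.828309
exp(-2.828309) = 0.059113
q = 0.199 * 0.059113
q = 0.011763 m^3/s/m

0.011763


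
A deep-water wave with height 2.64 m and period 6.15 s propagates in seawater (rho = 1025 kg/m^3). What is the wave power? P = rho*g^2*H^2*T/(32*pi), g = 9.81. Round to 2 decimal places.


P = rho * g^2 * H^2 * T / (32 * pi)
P = 1025 * 9.81^2 * 2.64^2 * 6.15 / (32 * pi)
P = 1025 * 96.2361 * 6.9696 * 6.15 / 100.53096
P = 42057.65 W/m

42057.65


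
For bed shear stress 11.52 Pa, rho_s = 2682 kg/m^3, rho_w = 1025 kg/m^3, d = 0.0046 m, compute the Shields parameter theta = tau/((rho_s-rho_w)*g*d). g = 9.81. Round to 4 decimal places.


theta = tau / ((rho_s - rho_w) * g * d)
rho_s - rho_w = 2682 - 1025 = 1657
Denominator = 1657 * 9.81 * 0.0046 = 74.773782
theta = 11.52 / 74.773782
theta = 0.1541

0.1541


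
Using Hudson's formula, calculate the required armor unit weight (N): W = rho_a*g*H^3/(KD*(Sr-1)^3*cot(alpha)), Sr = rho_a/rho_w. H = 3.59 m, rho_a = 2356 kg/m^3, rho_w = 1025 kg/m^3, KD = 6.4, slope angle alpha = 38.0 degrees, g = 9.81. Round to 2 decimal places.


Sr = rho_a / rho_w = 2356 / 1025 = 2.298537
(Sr - 1) = 1.298537
(Sr - 1)^3 = 2.189589
cot(38.0) = 1 / tan(38.0) = 1 / 0.781286 = 1.279942
Numerator = 2356 * 9.81 * 3.59^3 = 1069369.1208
Denominator = 6.4 * 2.189589 * 1.279942 = 17.936294
W = 1069369.1208 / 17.936294
W = 59620.41 N

59620.41


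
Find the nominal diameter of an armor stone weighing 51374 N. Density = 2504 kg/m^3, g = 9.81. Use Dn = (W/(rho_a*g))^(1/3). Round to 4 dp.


V = W / (rho_a * g)
V = 51374 / (2504 * 9.81)
V = 51374 / 24564.24
V = 2.091414 m^3
Dn = V^(1/3) = 2.091414^(1/3)
Dn = 1.2788 m

1.2788


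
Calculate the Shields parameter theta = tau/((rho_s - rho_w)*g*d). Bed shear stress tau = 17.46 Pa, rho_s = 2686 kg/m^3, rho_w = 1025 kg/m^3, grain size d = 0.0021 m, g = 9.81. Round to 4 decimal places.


theta = tau / ((rho_s - rho_w) * g * d)
rho_s - rho_w = 2686 - 1025 = 1661
Denominator = 1661 * 9.81 * 0.0021 = 34.218261
theta = 17.46 / 34.218261
theta = 0.5103

0.5103


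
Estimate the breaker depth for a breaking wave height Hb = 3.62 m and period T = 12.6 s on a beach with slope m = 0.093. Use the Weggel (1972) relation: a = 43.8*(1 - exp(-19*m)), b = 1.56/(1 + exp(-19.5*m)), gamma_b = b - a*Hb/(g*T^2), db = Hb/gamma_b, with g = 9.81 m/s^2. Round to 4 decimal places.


a = 43.8 * (1 - exp(-19 * m))
exp(-19 * 0.093) = exp(-1.7670) = 0.170845
a = 43.8 * (1 - 0.170845) = 36.317000
b = 1.56 / (1 + exp(-19.5 * m))
exp(-19.5 * 0.093) = exp(-1.8135) = 0.163082
b = 1.56 / (1 + 0.163082) = 1.341264
Hb / (g * T^2) = 3.62 / (9.81 * 12.6^2) = 3.62 / 1557.4356 = 0.00232433
gamma_b = b - a * Hb/(g*T^2) = 1.341264 - 36.317000 * 0.00232433 = 1.256851
db = Hb / gamma_b = 3.62 / 1.256851
db = 2.8802 m

2.8802


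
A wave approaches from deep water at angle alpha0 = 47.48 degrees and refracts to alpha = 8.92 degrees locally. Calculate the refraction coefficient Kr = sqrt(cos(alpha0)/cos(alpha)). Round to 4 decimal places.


Kr = sqrt(cos(alpha0) / cos(alpha))
cos(47.48) = 0.675848
cos(8.92) = 0.987906
Kr = sqrt(0.675848 / 0.987906)
Kr = sqrt(0.684121)
Kr = 0.8271

0.8271


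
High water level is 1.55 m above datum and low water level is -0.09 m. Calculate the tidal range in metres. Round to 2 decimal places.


Tidal range = High water - Low water
Tidal range = 1.55 - (-0.09)
Tidal range = 1.64 m

1.64


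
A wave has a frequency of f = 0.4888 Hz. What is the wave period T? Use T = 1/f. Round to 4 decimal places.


T = 1 / f
T = 1 / 0.4888
T = 2.0458 s

2.0458


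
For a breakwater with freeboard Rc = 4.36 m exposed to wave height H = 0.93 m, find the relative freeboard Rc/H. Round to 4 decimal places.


Relative freeboard = Rc / H
= 4.36 / 0.93
= 4.6882

4.6882


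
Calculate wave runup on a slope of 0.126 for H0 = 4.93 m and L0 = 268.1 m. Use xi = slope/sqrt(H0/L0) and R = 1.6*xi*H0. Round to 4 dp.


xi = slope / sqrt(H0/L0)
H0/L0 = 4.93/268.1 = 0.018389
sqrt(0.018389) = 0.135605
xi = 0.126 / 0.135605 = 0.929171
R = 1.6 * xi * H0 = 1.6 * 0.929171 * 4.93
R = 7.3293 m

7.3293


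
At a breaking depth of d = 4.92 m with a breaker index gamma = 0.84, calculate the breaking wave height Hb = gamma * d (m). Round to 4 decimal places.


Hb = gamma * d
Hb = 0.84 * 4.92
Hb = 4.1328 m

4.1328


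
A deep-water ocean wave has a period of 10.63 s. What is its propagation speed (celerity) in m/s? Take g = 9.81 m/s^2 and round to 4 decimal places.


We use the deep-water celerity formula:
C = g * T / (2 * pi)
C = 9.81 * 10.63 / (2 * 3.14159...)
C = 104.280300 / 6.283185
C = 16.5967 m/s

16.5967


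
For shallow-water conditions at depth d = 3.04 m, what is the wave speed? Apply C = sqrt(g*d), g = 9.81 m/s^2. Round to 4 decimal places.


Using the shallow-water approximation:
C = sqrt(g * d) = sqrt(9.81 * 3.04)
C = sqrt(29.8224)
C = 5.4610 m/s

5.4610


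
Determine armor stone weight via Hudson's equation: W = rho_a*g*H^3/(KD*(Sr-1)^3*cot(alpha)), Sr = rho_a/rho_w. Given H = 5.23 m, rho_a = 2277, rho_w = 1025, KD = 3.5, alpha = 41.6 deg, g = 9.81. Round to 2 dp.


Sr = rho_a / rho_w = 2277 / 1025 = 2.221463
(Sr - 1) = 1.221463
(Sr - 1)^3 = 1.822390
cot(41.6) = 1 / tan(41.6) = 1 / 0.887842 = 1.126327
Numerator = 2277 * 9.81 * 5.23^3 = 3195487.3644
Denominator = 3.5 * 1.822390 * 1.126327 = 7.184127
W = 3195487.3644 / 7.184127
W = 444798.32 N

444798.32


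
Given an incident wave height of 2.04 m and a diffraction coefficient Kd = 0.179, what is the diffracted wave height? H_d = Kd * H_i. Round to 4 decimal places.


H_d = Kd * H_i
H_d = 0.179 * 2.04
H_d = 0.3652 m

0.3652


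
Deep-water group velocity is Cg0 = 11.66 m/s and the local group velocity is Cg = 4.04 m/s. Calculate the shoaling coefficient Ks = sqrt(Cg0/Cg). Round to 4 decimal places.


Ks = sqrt(Cg0 / Cg)
Ks = sqrt(11.66 / 4.04)
Ks = sqrt(2.8861)
Ks = 1.6989

1.6989


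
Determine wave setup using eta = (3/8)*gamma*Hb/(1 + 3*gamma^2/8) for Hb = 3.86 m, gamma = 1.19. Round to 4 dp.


eta = (3/8) * gamma * Hb / (1 + 3*gamma^2/8)
Numerator = (3/8) * 1.19 * 3.86 = 1.722525
Denominator = 1 + 3*1.19^2/8 = 1 + 0.531038 = 1.531038
eta = 1.722525 / 1.531038
eta = 1.1251 m

1.1251


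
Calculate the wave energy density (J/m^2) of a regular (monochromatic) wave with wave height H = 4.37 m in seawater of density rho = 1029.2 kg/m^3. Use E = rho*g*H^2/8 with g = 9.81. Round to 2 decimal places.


E = (1/8) * rho * g * H^2
E = (1/8) * 1029.2 * 9.81 * 4.37^2
E = 0.125 * 1029.2 * 9.81 * 19.0969
E = 24101.37 J/m^2

24101.37


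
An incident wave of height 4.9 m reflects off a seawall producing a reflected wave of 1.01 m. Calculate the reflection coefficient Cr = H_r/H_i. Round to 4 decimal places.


Cr = H_r / H_i
Cr = 1.01 / 4.9
Cr = 0.2061

0.2061


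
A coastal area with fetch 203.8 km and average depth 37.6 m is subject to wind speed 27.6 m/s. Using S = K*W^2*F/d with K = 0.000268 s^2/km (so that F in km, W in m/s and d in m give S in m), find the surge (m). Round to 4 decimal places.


S = K * W^2 * F / d
W^2 = 27.6^2 = 761.76
S = 0.000268 * 761.76 * 203.8 / 37.6
Numerator = 0.000268 * 761.76 * 203.8 = 41.606112
S = 41.606112 / 37.6 = 1.1065 m

1.1065


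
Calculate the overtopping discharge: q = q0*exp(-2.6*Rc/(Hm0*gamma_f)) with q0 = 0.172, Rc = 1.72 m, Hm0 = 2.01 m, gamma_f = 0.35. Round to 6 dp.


q = q0 * exp(-2.6 * Rc / (Hm0 * gamma_f))
Exponent = -2.6 * 1.72 / (2.01 * 0.35)
= -2.6 * 1.72 / 0.7035
= -6.356787
exp(-6.356787) = 0.001735
q = 0.172 * 0.001735
q = 0.000298 m^3/s/m

0.000298


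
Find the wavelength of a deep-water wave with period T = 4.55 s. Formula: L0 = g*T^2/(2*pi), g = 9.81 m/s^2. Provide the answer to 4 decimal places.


L0 = g * T^2 / (2 * pi)
L0 = 9.81 * 4.55^2 / (2 * pi)
L0 = 9.81 * 20.7025 / 6.28319
L0 = 203.0915 / 6.28319
L0 = 32.3230 m

32.3230


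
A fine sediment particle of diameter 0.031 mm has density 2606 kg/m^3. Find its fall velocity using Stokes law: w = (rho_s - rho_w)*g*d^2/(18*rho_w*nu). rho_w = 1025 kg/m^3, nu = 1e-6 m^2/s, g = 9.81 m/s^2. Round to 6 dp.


w = (rho_s - rho_w) * g * d^2 / (18 * rho_w * nu)
d = 0.031 mm = 0.000031 m
rho_s - rho_w = 2606 - 1025 = 1581
Numerator = 1581 * 9.81 * (0.000031)^2 = 0.000014904735
Denominator = 18 * 1025 * 1e-6 = 0.018450
w = 0.000808 m/s

0.000808


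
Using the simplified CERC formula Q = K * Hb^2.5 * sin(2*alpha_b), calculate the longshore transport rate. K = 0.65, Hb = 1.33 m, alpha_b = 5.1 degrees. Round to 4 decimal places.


Q = K * Hb^2.5 * sin(2 * alpha_b)
Hb^2.5 = 1.33^2.5 = 2.039995
sin(2 * 5.1) = sin(10.2) = 0.177085
Q = 0.65 * 2.039995 * 0.177085
Q = 0.2348 m^3/s

0.2348


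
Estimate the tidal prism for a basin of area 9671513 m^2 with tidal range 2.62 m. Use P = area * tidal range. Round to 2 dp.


Tidal prism = Area * Tidal range
P = 9671513 * 2.62
P = 25339364.06 m^3

25339364.06


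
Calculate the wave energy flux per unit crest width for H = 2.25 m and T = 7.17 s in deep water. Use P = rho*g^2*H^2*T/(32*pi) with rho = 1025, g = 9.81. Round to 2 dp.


P = rho * g^2 * H^2 * T / (32 * pi)
P = 1025 * 9.81^2 * 2.25^2 * 7.17 / (32 * pi)
P = 1025 * 96.2361 * 5.0625 * 7.17 / 100.53096
P = 35616.09 W/m

35616.09


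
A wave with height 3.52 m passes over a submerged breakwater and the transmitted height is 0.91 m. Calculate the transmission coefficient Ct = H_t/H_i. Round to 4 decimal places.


Ct = H_t / H_i
Ct = 0.91 / 3.52
Ct = 0.2585

0.2585


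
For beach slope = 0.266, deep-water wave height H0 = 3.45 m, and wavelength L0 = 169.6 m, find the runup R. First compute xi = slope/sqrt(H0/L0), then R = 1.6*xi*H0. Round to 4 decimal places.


xi = slope / sqrt(H0/L0)
H0/L0 = 3.45/169.6 = 0.020342
sqrt(0.020342) = 0.142625
xi = 0.266 / 0.142625 = 1.865027
R = 1.6 * xi * H0 = 1.6 * 1.865027 * 3.45
R = 10.2949 m

10.2949


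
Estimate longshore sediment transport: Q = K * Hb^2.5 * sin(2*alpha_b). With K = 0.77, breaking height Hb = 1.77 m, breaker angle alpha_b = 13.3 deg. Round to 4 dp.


Q = K * Hb^2.5 * sin(2 * alpha_b)
Hb^2.5 = 1.77^2.5 = 4.168052
sin(2 * 13.3) = sin(26.6) = 0.447759
Q = 0.77 * 4.168052 * 0.447759
Q = 1.4370 m^3/s

1.4370


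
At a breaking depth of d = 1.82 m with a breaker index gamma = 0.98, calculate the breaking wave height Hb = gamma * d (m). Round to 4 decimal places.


Hb = gamma * d
Hb = 0.98 * 1.82
Hb = 1.7836 m

1.7836


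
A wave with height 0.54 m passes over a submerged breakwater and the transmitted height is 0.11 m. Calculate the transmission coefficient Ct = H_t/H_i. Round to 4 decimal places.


Ct = H_t / H_i
Ct = 0.11 / 0.54
Ct = 0.2037

0.2037


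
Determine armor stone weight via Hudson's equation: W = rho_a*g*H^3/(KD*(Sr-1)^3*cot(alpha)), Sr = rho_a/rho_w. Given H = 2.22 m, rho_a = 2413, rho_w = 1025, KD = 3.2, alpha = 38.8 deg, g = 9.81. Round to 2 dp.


Sr = rho_a / rho_w = 2413 / 1025 = 2.354146
(Sr - 1) = 1.354146
(Sr - 1)^3 = 2.483115
cot(38.8) = 1 / tan(38.8) = 1 / 0.804021 = 1.243749
Numerator = 2413 * 9.81 * 2.22^3 = 258991.3460
Denominator = 3.2 * 2.483115 * 1.243749 = 9.882790
W = 258991.3460 / 9.882790
W = 26206.30 N

26206.30


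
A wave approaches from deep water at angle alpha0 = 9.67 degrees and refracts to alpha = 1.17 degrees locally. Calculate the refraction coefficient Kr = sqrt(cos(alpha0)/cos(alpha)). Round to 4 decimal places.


Kr = sqrt(cos(alpha0) / cos(alpha))
cos(9.67) = 0.985792
cos(1.17) = 0.999792
Kr = sqrt(0.985792 / 0.999792)
Kr = sqrt(0.985997)
Kr = 0.9930

0.9930


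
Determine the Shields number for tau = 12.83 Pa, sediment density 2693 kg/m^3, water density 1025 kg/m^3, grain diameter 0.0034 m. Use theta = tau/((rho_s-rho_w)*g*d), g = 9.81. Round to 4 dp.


theta = tau / ((rho_s - rho_w) * g * d)
rho_s - rho_w = 2693 - 1025 = 1668
Denominator = 1668 * 9.81 * 0.0034 = 55.634472
theta = 12.83 / 55.634472
theta = 0.2306

0.2306


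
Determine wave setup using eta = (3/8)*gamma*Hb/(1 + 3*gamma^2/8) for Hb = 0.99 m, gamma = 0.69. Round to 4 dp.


eta = (3/8) * gamma * Hb / (1 + 3*gamma^2/8)
Numerator = (3/8) * 0.69 * 0.99 = 0.256162
Denominator = 1 + 3*0.69^2/8 = 1 + 0.178538 = 1.178538
eta = 0.256162 / 1.178538
eta = 0.2174 m

0.2174


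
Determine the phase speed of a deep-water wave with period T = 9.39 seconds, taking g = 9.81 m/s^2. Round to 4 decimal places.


We use the deep-water celerity formula:
C = g * T / (2 * pi)
C = 9.81 * 9.39 / (2 * 3.14159...)
C = 92.115900 / 6.283185
C = 14.6607 m/s

14.6607


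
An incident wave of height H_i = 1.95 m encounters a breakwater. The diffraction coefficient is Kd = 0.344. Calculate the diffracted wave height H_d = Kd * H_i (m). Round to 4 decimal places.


H_d = Kd * H_i
H_d = 0.344 * 1.95
H_d = 0.6708 m

0.6708


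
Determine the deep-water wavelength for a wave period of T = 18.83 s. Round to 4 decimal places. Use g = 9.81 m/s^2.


L0 = g * T^2 / (2 * pi)
L0 = 9.81 * 18.83^2 / (2 * pi)
L0 = 9.81 * 354.5689 / 6.28319
L0 = 3478.3209 / 6.28319
L0 = 553.5920 m

553.5920


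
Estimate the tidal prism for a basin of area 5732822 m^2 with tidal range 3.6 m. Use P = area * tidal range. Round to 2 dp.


Tidal prism = Area * Tidal range
P = 5732822 * 3.6
P = 20638159.20 m^3

20638159.20


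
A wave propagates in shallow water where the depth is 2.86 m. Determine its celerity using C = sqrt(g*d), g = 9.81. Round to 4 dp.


Using the shallow-water approximation:
C = sqrt(g * d) = sqrt(9.81 * 2.86)
C = sqrt(28.0566)
C = 5.2968 m/s

5.2968


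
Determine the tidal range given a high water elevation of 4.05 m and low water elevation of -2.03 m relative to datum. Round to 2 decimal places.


Tidal range = High water - Low water
Tidal range = 4.05 - (-2.03)
Tidal range = 6.08 m

6.08


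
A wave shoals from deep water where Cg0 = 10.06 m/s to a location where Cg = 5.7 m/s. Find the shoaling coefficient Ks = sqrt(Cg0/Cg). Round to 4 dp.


Ks = sqrt(Cg0 / Cg)
Ks = sqrt(10.06 / 5.7)
Ks = sqrt(1.7649)
Ks = 1.3285

1.3285


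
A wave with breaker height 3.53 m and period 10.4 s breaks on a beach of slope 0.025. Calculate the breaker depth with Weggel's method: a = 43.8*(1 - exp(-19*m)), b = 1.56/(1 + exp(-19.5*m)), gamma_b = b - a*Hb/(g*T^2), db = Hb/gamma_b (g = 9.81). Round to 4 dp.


a = 43.8 * (1 - exp(-19 * m))
exp(-19 * 0.025) = exp(-0.4750) = 0.621885
a = 43.8 * (1 - 0.621885) = 16.561435
b = 1.56 / (1 + exp(-19.5 * m))
exp(-19.5 * 0.025) = exp(-0.4875) = 0.614160
b = 1.56 / (1 + 0.614160) = 0.966447
Hb / (g * T^2) = 3.53 / (9.81 * 10.4^2) = 3.53 / 1061.0496 = 0.00332689
gamma_b = b - a * Hb/(g*T^2) = 0.966447 - 16.561435 * 0.00332689 = 0.911349
db = Hb / gamma_b = 3.53 / 0.911349
db = 3.8734 m

3.8734


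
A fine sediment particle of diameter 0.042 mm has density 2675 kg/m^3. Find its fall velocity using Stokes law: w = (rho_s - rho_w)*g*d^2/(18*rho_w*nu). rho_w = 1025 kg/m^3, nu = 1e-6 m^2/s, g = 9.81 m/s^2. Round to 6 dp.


w = (rho_s - rho_w) * g * d^2 / (18 * rho_w * nu)
d = 0.042 mm = 0.000042 m
rho_s - rho_w = 2675 - 1025 = 1650
Numerator = 1650 * 9.81 * (0.000042)^2 = 0.000028552986
Denominator = 18 * 1025 * 1e-6 = 0.018450
w = 0.001548 m/s

0.001548


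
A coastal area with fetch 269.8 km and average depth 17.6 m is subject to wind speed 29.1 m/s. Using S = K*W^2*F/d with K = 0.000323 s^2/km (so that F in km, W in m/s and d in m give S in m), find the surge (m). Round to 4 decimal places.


S = K * W^2 * F / d
W^2 = 29.1^2 = 846.81
S = 0.000323 * 846.81 * 269.8 / 17.6
Numerator = 0.000323 * 846.81 * 269.8 = 73.795596
S = 73.795596 / 17.6 = 4.1929 m

4.1929


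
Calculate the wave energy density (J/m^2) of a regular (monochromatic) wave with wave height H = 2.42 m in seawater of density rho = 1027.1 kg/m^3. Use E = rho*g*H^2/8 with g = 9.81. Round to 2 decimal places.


E = (1/8) * rho * g * H^2
E = (1/8) * 1027.1 * 9.81 * 2.42^2
E = 0.125 * 1027.1 * 9.81 * 5.8564
E = 7376.03 J/m^2

7376.03


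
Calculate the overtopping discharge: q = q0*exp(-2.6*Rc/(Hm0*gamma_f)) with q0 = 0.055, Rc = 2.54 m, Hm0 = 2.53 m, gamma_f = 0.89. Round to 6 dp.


q = q0 * exp(-2.6 * Rc / (Hm0 * gamma_f))
Exponent = -2.6 * 2.54 / (2.53 * 0.89)
= -2.6 * 2.54 / 2.2517
= -2.932895
exp(-2.932895) = 0.053243
q = 0.055 * 0.053243
q = 0.002928 m^3/s/m

0.002928


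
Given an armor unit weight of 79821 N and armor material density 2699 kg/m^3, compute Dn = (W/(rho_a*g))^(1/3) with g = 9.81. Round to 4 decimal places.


V = W / (rho_a * g)
V = 79821 / (2699 * 9.81)
V = 79821 / 26477.19
V = 3.014708 m^3
Dn = V^(1/3) = 3.014708^(1/3)
Dn = 1.4446 m

1.4446


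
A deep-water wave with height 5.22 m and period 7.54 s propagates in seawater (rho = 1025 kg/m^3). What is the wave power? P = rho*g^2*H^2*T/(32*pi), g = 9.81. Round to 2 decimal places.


P = rho * g^2 * H^2 * T / (32 * pi)
P = 1025 * 9.81^2 * 5.22^2 * 7.54 / (32 * pi)
P = 1025 * 96.2361 * 27.2484 * 7.54 / 100.53096
P = 201592.50 W/m

201592.50


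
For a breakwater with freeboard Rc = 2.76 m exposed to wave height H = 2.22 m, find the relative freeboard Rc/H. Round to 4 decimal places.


Relative freeboard = Rc / H
= 2.76 / 2.22
= 1.2432

1.2432


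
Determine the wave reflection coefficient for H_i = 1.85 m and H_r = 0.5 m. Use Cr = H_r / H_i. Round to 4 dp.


Cr = H_r / H_i
Cr = 0.5 / 1.85
Cr = 0.2703

0.2703


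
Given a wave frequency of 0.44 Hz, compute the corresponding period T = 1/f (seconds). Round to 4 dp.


T = 1 / f
T = 1 / 0.44
T = 2.2727 s

2.2727


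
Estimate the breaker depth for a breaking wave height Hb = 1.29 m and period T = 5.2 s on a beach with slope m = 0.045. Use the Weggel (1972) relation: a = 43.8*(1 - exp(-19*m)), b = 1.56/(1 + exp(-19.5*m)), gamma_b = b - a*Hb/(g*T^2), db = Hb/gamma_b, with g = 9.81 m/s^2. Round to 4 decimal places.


a = 43.8 * (1 - exp(-19 * m))
exp(-19 * 0.045) = exp(-0.8550) = 0.425283
a = 43.8 * (1 - 0.425283) = 25.172596
b = 1.56 / (1 + exp(-19.5 * m))
exp(-19.5 * 0.045) = exp(-0.8775) = 0.415821
b = 1.56 / (1 + 0.415821) = 1.101834
Hb / (g * T^2) = 1.29 / (9.81 * 5.2^2) = 1.29 / 265.2624 = 0.00486311
gamma_b = b - a * Hb/(g*T^2) = 1.101834 - 25.172596 * 0.00486311 = 0.979417
db = Hb / gamma_b = 1.29 / 0.979417
db = 1.3171 m

1.3171


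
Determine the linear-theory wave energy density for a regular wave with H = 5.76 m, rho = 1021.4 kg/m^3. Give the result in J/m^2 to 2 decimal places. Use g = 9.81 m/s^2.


E = (1/8) * rho * g * H^2
E = (1/8) * 1021.4 * 9.81 * 5.76^2
E = 0.125 * 1021.4 * 9.81 * 33.1776
E = 41554.67 J/m^2

41554.67


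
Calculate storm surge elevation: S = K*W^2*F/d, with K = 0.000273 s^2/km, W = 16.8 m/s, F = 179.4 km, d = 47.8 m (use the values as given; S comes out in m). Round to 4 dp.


S = K * W^2 * F / d
W^2 = 16.8^2 = 282.24
S = 0.000273 * 282.24 * 179.4 / 47.8
Numerator = 0.000273 * 282.24 * 179.4 = 13.823043
S = 13.823043 / 47.8 = 0.2892 m

0.2892


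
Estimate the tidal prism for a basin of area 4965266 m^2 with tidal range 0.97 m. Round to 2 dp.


Tidal prism = Area * Tidal range
P = 4965266 * 0.97
P = 4816308.02 m^3

4816308.02


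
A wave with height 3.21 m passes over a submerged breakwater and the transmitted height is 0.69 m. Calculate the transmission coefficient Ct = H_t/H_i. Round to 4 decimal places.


Ct = H_t / H_i
Ct = 0.69 / 3.21
Ct = 0.2150

0.2150


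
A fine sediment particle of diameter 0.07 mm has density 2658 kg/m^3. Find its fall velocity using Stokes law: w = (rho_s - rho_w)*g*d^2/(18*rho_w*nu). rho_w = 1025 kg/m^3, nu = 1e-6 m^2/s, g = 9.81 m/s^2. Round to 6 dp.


w = (rho_s - rho_w) * g * d^2 / (18 * rho_w * nu)
d = 0.07 mm = 0.000070 m
rho_s - rho_w = 2658 - 1025 = 1633
Numerator = 1633 * 9.81 * (0.000070)^2 = 0.000078496677
Denominator = 18 * 1025 * 1e-6 = 0.018450
w = 0.004255 m/s

0.004255


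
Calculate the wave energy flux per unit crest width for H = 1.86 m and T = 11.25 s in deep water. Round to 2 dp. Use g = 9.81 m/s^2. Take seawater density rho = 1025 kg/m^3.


P = rho * g^2 * H^2 * T / (32 * pi)
P = 1025 * 9.81^2 * 1.86^2 * 11.25 / (32 * pi)
P = 1025 * 96.2361 * 3.4596 * 11.25 / 100.53096
P = 38189.19 W/m

38189.19


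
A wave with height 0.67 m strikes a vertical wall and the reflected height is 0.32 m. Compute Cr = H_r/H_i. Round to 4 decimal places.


Cr = H_r / H_i
Cr = 0.32 / 0.67
Cr = 0.4776

0.4776


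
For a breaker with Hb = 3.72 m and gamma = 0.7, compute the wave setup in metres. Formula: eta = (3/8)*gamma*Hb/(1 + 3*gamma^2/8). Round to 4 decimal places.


eta = (3/8) * gamma * Hb / (1 + 3*gamma^2/8)
Numerator = (3/8) * 0.7 * 3.72 = 0.976500
Denominator = 1 + 3*0.7^2/8 = 1 + 0.183750 = 1.183750
eta = 0.976500 / 1.183750
eta = 0.8249 m

0.8249


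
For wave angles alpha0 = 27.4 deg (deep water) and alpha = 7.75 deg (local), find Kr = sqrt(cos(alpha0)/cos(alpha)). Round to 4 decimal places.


Kr = sqrt(cos(alpha0) / cos(alpha))
cos(27.4) = 0.887815
cos(7.75) = 0.990866
Kr = sqrt(0.887815 / 0.990866)
Kr = sqrt(0.896000)
Kr = 0.9466

0.9466


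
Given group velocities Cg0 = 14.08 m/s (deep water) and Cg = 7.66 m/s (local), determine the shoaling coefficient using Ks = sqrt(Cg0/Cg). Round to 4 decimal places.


Ks = sqrt(Cg0 / Cg)
Ks = sqrt(14.08 / 7.66)
Ks = sqrt(1.8381)
Ks = 1.3558

1.3558


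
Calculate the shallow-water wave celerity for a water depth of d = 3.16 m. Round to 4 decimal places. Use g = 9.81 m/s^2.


Using the shallow-water approximation:
C = sqrt(g * d) = sqrt(9.81 * 3.16)
C = sqrt(30.9996)
C = 5.5677 m/s

5.5677


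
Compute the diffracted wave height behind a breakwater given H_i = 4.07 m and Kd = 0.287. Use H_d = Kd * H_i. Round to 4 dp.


H_d = Kd * H_i
H_d = 0.287 * 4.07
H_d = 1.1681 m

1.1681


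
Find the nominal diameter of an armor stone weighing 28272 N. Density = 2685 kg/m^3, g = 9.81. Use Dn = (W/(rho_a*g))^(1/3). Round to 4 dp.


V = W / (rho_a * g)
V = 28272 / (2685 * 9.81)
V = 28272 / 26339.85
V = 1.073355 m^3
Dn = V^(1/3) = 1.073355^(1/3)
Dn = 1.0239 m

1.0239


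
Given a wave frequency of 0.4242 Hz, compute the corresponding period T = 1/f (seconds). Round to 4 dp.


T = 1 / f
T = 1 / 0.4242
T = 2.3574 s

2.3574


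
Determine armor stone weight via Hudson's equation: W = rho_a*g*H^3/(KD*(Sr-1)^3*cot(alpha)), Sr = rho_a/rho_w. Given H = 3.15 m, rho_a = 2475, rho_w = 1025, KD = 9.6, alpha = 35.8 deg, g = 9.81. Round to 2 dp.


Sr = rho_a / rho_w = 2475 / 1025 = 2.414634
(Sr - 1) = 1.414634
(Sr - 1)^3 = 2.830951
cot(35.8) = 1 / tan(35.8) = 1 / 0.721223 = 1.386534
Numerator = 2475 * 9.81 * 3.15^3 = 758884.8310
Denominator = 9.6 * 2.830951 * 1.386534 = 37.682025
W = 758884.8310 / 37.682025
W = 20139.17 N

20139.17


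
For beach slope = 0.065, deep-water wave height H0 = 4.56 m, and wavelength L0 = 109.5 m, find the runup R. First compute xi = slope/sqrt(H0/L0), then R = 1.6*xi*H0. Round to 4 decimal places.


xi = slope / sqrt(H0/L0)
H0/L0 = 4.56/109.5 = 0.041644
sqrt(0.041644) = 0.204068
xi = 0.065 / 0.204068 = 0.318521
R = 1.6 * xi * H0 = 1.6 * 0.318521 * 4.56
R = 2.3239 m

2.3239


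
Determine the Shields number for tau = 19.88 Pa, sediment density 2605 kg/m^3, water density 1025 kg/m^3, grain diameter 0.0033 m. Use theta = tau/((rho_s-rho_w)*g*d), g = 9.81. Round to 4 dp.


theta = tau / ((rho_s - rho_w) * g * d)
rho_s - rho_w = 2605 - 1025 = 1580
Denominator = 1580 * 9.81 * 0.0033 = 51.149340
theta = 19.88 / 51.149340
theta = 0.3887

0.3887


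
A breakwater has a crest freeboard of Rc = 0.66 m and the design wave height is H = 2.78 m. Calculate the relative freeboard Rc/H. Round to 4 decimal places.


Relative freeboard = Rc / H
= 0.66 / 2.78
= 0.2374

0.2374


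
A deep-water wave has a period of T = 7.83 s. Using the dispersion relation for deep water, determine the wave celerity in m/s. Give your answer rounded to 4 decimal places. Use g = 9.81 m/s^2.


We use the deep-water celerity formula:
C = g * T / (2 * pi)
C = 9.81 * 7.83 / (2 * 3.14159...)
C = 76.812300 / 6.283185
C = 12.2251 m/s

12.2251


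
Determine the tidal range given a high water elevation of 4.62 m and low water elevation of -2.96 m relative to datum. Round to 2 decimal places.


Tidal range = High water - Low water
Tidal range = 4.62 - (-2.96)
Tidal range = 7.58 m

7.58


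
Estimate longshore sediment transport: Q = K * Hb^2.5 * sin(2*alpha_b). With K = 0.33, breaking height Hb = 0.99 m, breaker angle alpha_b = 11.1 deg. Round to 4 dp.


Q = K * Hb^2.5 * sin(2 * alpha_b)
Hb^2.5 = 0.99^2.5 = 0.975187
sin(2 * 11.1) = sin(22.2) = 0.377841
Q = 0.33 * 0.975187 * 0.377841
Q = 0.1216 m^3/s

0.1216


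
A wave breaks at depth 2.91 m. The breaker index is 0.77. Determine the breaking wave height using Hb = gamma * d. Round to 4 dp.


Hb = gamma * d
Hb = 0.77 * 2.91
Hb = 2.2407 m

2.2407


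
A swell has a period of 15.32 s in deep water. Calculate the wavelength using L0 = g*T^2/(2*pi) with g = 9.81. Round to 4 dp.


L0 = g * T^2 / (2 * pi)
L0 = 9.81 * 15.32^2 / (2 * pi)
L0 = 9.81 * 234.7024 / 6.28319
L0 = 2302.4305 / 6.28319
L0 = 366.4432 m

366.4432


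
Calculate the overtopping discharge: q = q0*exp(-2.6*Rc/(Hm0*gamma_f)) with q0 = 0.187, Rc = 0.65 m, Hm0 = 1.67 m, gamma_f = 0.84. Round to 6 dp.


q = q0 * exp(-2.6 * Rc / (Hm0 * gamma_f))
Exponent = -2.6 * 0.65 / (1.67 * 0.84)
= -2.6 * 0.65 / 1.4028
= -1.204733
exp(-1.204733) = 0.299772
q = 0.187 * 0.299772
q = 0.056057 m^3/s/m

0.056057


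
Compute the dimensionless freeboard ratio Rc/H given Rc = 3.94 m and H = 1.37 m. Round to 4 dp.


Relative freeboard = Rc / H
= 3.94 / 1.37
= 2.8759

2.8759


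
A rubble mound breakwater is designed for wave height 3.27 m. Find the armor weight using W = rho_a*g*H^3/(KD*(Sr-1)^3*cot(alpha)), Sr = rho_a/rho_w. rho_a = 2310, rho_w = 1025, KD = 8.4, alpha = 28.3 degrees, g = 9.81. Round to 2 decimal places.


Sr = rho_a / rho_w = 2310 / 1025 = 2.253659
(Sr - 1) = 1.253659
(Sr - 1)^3 = 1.970325
cot(28.3) = 1 / tan(28.3) = 1 / 0.538445 = 1.857202
Numerator = 2310 * 9.81 * 3.27^3 = 792363.1051
Denominator = 8.4 * 1.970325 * 1.857202 = 30.738036
W = 792363.1051 / 30.738036
W = 25777.94 N

25777.94


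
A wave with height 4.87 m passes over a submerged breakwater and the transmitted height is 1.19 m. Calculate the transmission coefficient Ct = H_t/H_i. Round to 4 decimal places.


Ct = H_t / H_i
Ct = 1.19 / 4.87
Ct = 0.2444

0.2444


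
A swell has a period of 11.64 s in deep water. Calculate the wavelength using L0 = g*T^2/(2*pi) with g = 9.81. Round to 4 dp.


L0 = g * T^2 / (2 * pi)
L0 = 9.81 * 11.64^2 / (2 * pi)
L0 = 9.81 * 135.4896 / 6.28319
L0 = 1329.1530 / 6.28319
L0 = 211.5413 m

211.5413


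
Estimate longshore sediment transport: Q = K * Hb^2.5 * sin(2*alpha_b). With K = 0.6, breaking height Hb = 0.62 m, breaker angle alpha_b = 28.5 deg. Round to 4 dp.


Q = K * Hb^2.5 * sin(2 * alpha_b)
Hb^2.5 = 0.62^2.5 = 0.302677
sin(2 * 28.5) = sin(57.0) = 0.838671
Q = 0.6 * 0.302677 * 0.838671
Q = 0.1523 m^3/s

0.1523


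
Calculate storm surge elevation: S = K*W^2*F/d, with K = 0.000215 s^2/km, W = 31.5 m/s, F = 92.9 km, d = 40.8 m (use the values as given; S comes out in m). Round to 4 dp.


S = K * W^2 * F / d
W^2 = 31.5^2 = 992.25
S = 0.000215 * 992.25 * 92.9 / 40.8
Numerator = 0.000215 * 992.25 * 92.9 = 19.818705
S = 19.818705 / 40.8 = 0.4858 m

0.4858


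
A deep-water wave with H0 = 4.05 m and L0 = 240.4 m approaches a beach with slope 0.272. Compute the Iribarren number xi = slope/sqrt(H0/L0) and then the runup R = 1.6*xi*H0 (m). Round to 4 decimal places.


xi = slope / sqrt(H0/L0)
H0/L0 = 4.05/240.4 = 0.016847
sqrt(0.016847) = 0.129796
xi = 0.272 / 0.129796 = 2.095601
R = 1.6 * xi * H0 = 1.6 * 2.095601 * 4.05
R = 13.5795 m

13.5795


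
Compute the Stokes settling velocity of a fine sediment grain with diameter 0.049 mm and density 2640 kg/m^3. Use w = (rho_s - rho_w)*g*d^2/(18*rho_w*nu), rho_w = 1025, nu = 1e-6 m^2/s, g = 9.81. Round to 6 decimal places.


w = (rho_s - rho_w) * g * d^2 / (18 * rho_w * nu)
d = 0.049 mm = 0.000049 m
rho_s - rho_w = 2640 - 1025 = 1615
Numerator = 1615 * 9.81 * (0.000049)^2 = 0.000038039403
Denominator = 18 * 1025 * 1e-6 = 0.018450
w = 0.002062 m/s

0.002062


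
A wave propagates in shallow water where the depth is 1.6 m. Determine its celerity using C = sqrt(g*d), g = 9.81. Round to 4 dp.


Using the shallow-water approximation:
C = sqrt(g * d) = sqrt(9.81 * 1.6)
C = sqrt(15.6960)
C = 3.9618 m/s

3.9618


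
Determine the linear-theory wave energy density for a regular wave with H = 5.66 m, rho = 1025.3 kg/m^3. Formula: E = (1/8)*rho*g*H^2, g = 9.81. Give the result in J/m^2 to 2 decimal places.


E = (1/8) * rho * g * H^2
E = (1/8) * 1025.3 * 9.81 * 5.66^2
E = 0.125 * 1025.3 * 9.81 * 32.0356
E = 40277.53 J/m^2

40277.53


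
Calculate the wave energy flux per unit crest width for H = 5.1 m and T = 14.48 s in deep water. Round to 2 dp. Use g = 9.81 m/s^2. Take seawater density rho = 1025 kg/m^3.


P = rho * g^2 * H^2 * T / (32 * pi)
P = 1025 * 9.81^2 * 5.1^2 * 14.48 / (32 * pi)
P = 1025 * 96.2361 * 26.0100 * 14.48 / 100.53096
P = 369548.07 W/m

369548.07


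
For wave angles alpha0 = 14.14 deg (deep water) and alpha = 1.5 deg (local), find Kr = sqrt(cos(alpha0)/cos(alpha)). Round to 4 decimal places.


Kr = sqrt(cos(alpha0) / cos(alpha))
cos(14.14) = 0.969702
cos(1.5) = 0.999657
Kr = sqrt(0.969702 / 0.999657)
Kr = sqrt(0.970034)
Kr = 0.9849

0.9849


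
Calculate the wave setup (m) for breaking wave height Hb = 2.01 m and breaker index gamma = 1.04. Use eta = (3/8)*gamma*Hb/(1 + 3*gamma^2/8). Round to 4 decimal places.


eta = (3/8) * gamma * Hb / (1 + 3*gamma^2/8)
Numerator = (3/8) * 1.04 * 2.01 = 0.783900
Denominator = 1 + 3*1.04^2/8 = 1 + 0.405600 = 1.405600
eta = 0.783900 / 1.405600
eta = 0.5577 m

0.5577


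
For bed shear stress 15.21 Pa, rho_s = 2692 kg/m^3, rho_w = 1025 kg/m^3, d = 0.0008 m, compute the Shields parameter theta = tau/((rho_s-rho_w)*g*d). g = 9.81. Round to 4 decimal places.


theta = tau / ((rho_s - rho_w) * g * d)
rho_s - rho_w = 2692 - 1025 = 1667
Denominator = 1667 * 9.81 * 0.0008 = 13.082616
theta = 15.21 / 13.082616
theta = 1.1626

1.1626


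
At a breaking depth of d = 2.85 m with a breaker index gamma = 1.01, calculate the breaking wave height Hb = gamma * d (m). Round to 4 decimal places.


Hb = gamma * d
Hb = 1.01 * 2.85
Hb = 2.8785 m

2.8785


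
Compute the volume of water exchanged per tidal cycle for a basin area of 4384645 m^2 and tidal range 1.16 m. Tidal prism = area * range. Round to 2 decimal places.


Tidal prism = Area * Tidal range
P = 4384645 * 1.16
P = 5086188.20 m^3

5086188.20


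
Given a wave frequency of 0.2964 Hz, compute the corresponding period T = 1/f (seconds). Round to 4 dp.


T = 1 / f
T = 1 / 0.2964
T = 3.3738 s

3.3738


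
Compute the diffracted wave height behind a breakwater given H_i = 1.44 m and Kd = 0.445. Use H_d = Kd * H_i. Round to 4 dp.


H_d = Kd * H_i
H_d = 0.445 * 1.44
H_d = 0.6408 m

0.6408


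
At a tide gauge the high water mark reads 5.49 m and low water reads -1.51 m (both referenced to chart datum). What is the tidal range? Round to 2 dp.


Tidal range = High water - Low water
Tidal range = 5.49 - (-1.51)
Tidal range = 7.00 m

7.00


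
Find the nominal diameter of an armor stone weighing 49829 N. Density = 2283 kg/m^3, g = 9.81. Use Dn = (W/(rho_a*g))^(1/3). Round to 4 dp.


V = W / (rho_a * g)
V = 49829 / (2283 * 9.81)
V = 49829 / 22396.23
V = 2.224883 m^3
Dn = V^(1/3) = 2.224883^(1/3)
Dn = 1.3055 m

1.3055


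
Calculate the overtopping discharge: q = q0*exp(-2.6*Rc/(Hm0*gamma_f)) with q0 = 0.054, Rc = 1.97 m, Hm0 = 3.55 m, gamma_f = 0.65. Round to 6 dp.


q = q0 * exp(-2.6 * Rc / (Hm0 * gamma_f))
Exponent = -2.6 * 1.97 / (3.55 * 0.65)
= -2.6 * 1.97 / 2.3075
= -2.219718
exp(-2.219718) = 0.108640
q = 0.054 * 0.108640
q = 0.005867 m^3/s/m

0.005867


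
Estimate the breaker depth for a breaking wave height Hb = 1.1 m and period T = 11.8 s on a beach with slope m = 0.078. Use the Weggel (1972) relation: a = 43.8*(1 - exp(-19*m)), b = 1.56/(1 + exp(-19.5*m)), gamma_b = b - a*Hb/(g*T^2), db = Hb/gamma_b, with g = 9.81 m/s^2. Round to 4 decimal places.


a = 43.8 * (1 - exp(-19 * m))
exp(-19 * 0.078) = exp(-1.4820) = 0.227183
a = 43.8 * (1 - 0.227183) = 33.849390
b = 1.56 / (1 + exp(-19.5 * m))
exp(-19.5 * 0.078) = exp(-1.5210) = 0.218493
b = 1.56 / (1 + 0.218493) = 1.280270
Hb / (g * T^2) = 1.1 / (9.81 * 11.8^2) = 1.1 / 1365.9444 = 0.00080530
gamma_b = b - a * Hb/(g*T^2) = 1.280270 - 33.849390 * 0.00080530 = 1.253011
db = Hb / gamma_b = 1.1 / 1.253011
db = 0.8779 m

0.8779


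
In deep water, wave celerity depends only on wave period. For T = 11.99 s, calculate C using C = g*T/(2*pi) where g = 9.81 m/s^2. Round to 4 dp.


We use the deep-water celerity formula:
C = g * T / (2 * pi)
C = 9.81 * 11.99 / (2 * 3.14159...)
C = 117.621900 / 6.283185
C = 18.7201 m/s

18.7201


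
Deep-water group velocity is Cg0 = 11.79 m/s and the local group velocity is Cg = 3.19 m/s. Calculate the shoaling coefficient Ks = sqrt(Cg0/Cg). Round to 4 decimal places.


Ks = sqrt(Cg0 / Cg)
Ks = sqrt(11.79 / 3.19)
Ks = sqrt(3.6959)
Ks = 1.9225

1.9225
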